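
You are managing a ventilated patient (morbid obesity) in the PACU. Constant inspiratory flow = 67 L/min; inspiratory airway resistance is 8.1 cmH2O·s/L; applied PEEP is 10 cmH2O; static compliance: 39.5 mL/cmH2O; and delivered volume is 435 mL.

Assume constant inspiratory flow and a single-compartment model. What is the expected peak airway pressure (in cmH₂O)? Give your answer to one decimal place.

30.1

Flow: 67 L/min ÷ 60 = 1.1167 L/s.
Equation of motion (constant flow): PIP = Vt/C + R·V̇ + PEEP.
PIP = 435/39.5 + 8.1×1.1167 + 10 = 11.013 + 9.045 + 10 = 30.058 cmH2O.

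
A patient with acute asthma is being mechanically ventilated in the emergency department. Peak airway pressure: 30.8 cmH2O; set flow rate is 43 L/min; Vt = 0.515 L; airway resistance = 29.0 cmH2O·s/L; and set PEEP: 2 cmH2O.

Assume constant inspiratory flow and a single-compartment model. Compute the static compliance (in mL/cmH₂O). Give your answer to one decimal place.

64.2

Flow: 43 L/min ÷ 60 = 0.7167 L/s.
Equation of motion (constant flow): PIP = Vt/C + R·V̇ + PEEP.
Vt/C = PIP − R·V̇ − PEEP = 30.8 − 29.0×0.7167 − 2 = 30.8 − 20.784 − 2 = 8.016 cmH2O.
C = Vt / 8.016 = 515 / 8.016 = 64.247 mL/cmH2O.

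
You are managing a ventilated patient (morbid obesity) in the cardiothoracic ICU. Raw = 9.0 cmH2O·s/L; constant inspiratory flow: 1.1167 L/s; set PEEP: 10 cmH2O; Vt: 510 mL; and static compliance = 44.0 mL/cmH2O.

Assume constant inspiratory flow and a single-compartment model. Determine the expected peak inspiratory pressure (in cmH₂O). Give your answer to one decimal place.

31.6

Equation of motion (constant flow): PIP = Vt/C + R·V̇ + PEEP.
PIP = 510/44.0 + 9.0×1.1167 + 10 = 11.591 + 10.05 + 10 = 31.641 cmH2O.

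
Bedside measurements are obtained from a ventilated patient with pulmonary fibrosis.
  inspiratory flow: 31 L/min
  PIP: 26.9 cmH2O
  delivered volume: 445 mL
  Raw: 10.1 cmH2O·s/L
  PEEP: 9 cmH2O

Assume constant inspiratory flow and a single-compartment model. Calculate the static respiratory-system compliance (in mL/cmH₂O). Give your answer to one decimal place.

35.1

Flow: 31 L/min ÷ 60 = 0.5167 L/s.
Equation of motion (constant flow): PIP = Vt/C + R·V̇ + PEEP.
Vt/C = PIP − R·V̇ − PEEP = 26.9 − 10.1×0.5167 − 9 = 26.9 − 5.219 − 9 = 12.681 cmH2O.
C = Vt / 12.681 = 445 / 12.681 = 35.092 mL/cmH2O.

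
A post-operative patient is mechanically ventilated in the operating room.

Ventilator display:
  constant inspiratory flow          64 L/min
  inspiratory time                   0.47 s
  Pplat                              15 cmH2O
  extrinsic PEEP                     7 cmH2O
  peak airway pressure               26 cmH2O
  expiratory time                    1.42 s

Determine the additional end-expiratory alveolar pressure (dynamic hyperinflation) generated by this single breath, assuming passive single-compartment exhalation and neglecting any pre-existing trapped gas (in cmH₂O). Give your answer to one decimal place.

0.9

Flow: 64 L/min ÷ 60 = 1.0667 L/s.
Vt = flow × Ti = 1.0667 L/s × 0.47 s × 1000 mL/L = 501.35 mL.
R = (PIP − Pplat)/V̇ = (26 − 15) / 1.0667 = 11.0/1.0667 = 10.312 cmH2O·s/L.
C = Vt/(Pplat − PEEP) = 501.35 / (15 − 7) = 501.35/8.0 = 62.669 mL/cmH2O.
τ = R × C = 10.312 × 0.06267 L/cmH2O = 0.6463 s.
Fraction remaining = e^(−Te/τ) = e^(−1.42/0.6463) = 0.1111; trapped volume = 501.35 × 0.1111 = 55.7 mL.
Additional alveolar pressure from trapping ≈ V_trapped / C = 55.7 / 62.669 = 0.8888 cmH2O.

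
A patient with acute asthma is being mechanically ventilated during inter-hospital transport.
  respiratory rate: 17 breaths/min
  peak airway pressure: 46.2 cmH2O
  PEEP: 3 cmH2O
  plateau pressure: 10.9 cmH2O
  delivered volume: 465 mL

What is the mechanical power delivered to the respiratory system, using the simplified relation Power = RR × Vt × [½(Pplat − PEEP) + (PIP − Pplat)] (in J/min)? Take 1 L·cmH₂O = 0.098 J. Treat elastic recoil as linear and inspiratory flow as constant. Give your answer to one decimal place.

Per-breath work = Vt × [½(Pplat−PEEP) + (PIP−Pplat)] = 0.465 × [0.5×7.9 + 35.3] = 0.465 × 39.25 = 18.251 L·cmH2O.
Power = 17 × 18.251 = 310.27 L·cmH2O/min.
× 0.098 J/(L·cmH2O) → 30.406 J/min.

30.4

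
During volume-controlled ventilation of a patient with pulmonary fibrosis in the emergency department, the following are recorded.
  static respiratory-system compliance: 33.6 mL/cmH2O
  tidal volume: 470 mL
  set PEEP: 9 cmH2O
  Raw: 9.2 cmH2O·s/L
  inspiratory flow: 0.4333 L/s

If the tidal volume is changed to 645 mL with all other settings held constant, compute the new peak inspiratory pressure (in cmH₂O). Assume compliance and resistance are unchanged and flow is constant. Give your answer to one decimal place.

PIP = Vt/C + R·V̇ + PEEP (constant-flow equation of motion).
Only the elastic term changes: ΔPIP = ΔVt / C = (645 − 470) / 33.6 = 5.208 cmH2O.
Original PIP = 470/33.6 + 9.2×0.4333 + 9 = 26.974 cmH2O; new PIP = 26.974 + (5.208) = 32.182 cmH2O.

32.2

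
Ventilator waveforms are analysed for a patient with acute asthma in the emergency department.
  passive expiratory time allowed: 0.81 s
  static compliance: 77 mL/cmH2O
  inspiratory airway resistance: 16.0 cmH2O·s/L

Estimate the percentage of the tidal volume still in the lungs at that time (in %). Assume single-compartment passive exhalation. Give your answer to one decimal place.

51.8

τ = R × C = 16.0 × 77 mL/cmH2O = 16.0 × 0.077 L/cmH2O = 1.232 s.
Passive exhalation: V(t)/V₀ = e^(−t/τ) = e^(−0.81/1.232) = 0.5182.
Fraction remaining = 0.5182 → 51.82%.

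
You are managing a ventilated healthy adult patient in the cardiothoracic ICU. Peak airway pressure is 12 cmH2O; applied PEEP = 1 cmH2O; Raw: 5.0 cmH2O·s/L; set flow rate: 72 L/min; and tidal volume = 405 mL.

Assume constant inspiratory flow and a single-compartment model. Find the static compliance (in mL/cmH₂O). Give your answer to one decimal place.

Flow: 72 L/min ÷ 60 = 1.2 L/s.
Equation of motion (constant flow): PIP = Vt/C + R·V̇ + PEEP.
Vt/C = PIP − R·V̇ − PEEP = 12 − 5.0×1.2 − 1 = 12 − 6.0 − 1 = 5.0 cmH2O.
C = Vt / 5.0 = 405 / 5.0 = 81.0 mL/cmH2O.

81.0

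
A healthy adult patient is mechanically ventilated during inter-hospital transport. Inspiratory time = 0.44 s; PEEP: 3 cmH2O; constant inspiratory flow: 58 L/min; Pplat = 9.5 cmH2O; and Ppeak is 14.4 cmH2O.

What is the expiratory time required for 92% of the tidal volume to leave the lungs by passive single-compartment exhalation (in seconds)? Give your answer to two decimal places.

0.84

Flow: 58 L/min ÷ 60 = 0.9667 L/s.
Vt = flow × Ti = 0.9667 L/s × 0.44 s × 1000 mL/L = 425.35 mL.
R = (PIP − Pplat)/V̇ = (14.4 − 9.5) / 0.9667 = 4.9/0.9667 = 5.069 cmH2O·s/L.
C = Vt/(Pplat − PEEP) = 425.35 / (9.5 − 3) = 425.35/6.5 = 65.438 mL/cmH2O.
τ = R × C = 5.069 × 0.06544 L/cmH2O = 0.3317 s.
t = −τ·ln(1 − 0.92) = −0.3317·ln(0.08) = 0.8378 s.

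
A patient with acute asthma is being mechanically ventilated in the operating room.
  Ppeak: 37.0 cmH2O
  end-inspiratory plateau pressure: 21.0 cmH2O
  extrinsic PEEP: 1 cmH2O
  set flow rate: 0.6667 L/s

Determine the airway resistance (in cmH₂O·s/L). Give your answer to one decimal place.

Raw = (PIP − Pplat) / flow = (37.0 − 21.0) / 0.6667 = 16.0 / 0.6667 = 23.999 cmH2O·s/L.

24.0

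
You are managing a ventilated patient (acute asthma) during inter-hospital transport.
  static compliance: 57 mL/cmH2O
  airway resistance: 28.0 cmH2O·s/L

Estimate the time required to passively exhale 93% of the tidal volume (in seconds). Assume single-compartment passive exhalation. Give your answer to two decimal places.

τ = R × C = 28.0 × 57 mL/cmH2O = 28.0 × 0.057 L/cmH2O = 1.596 s.
Exhaled fraction f = 1 − e^(−t/τ) → t = −τ·ln(1 − f) = −1.596·ln(0.07) = 4.244 s.

4.24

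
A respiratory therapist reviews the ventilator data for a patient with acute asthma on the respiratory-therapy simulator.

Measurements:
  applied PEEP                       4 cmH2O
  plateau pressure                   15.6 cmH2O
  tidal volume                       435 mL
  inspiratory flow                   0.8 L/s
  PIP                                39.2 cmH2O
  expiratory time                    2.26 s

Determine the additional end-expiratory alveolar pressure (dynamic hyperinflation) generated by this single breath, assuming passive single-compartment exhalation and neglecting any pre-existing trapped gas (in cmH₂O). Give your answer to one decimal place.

1.5

R = (PIP − Pplat)/V̇ = (39.2 − 15.6) / 0.8 = 23.6/0.8 = 29.5 cmH2O·s/L.
C = Vt/(Pplat − PEEP) = 435.0 / (15.6 − 4) = 435.0/11.6 = 37.5 mL/cmH2O.
τ = R × C = 29.5 × 0.0375 L/cmH2O = 1.106 s.
Fraction remaining = e^(−Te/τ) = e^(−2.26/1.106) = 0.1296; trapped volume = 435.0 × 0.1296 = 56.376 mL.
Additional alveolar pressure from trapping ≈ V_trapped / C = 56.376 / 37.5 = 1.503 cmH2O.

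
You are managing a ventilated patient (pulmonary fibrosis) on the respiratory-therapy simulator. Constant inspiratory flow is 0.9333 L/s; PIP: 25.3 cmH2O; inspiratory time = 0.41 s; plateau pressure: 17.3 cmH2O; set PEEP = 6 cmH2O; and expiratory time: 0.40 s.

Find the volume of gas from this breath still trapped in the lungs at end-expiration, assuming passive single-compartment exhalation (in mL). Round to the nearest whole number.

Vt = flow × Ti = 0.9333 L/s × 0.41 s × 1000 mL/L = 382.65 mL.
R = (PIP − Pplat)/V̇ = (25.3 − 17.3) / 0.9333 = 8.0/0.9333 = 8.572 cmH2O·s/L.
C = Vt/(Pplat − PEEP) = 382.65 / (17.3 − 6) = 382.65/11.3 = 33.863 mL/cmH2O.
τ = R × C = 8.572 × 0.03386 L/cmH2O = 0.2902 s.
Fraction remaining = e^(−Te/τ) = e^(−0.40/0.2902) = 0.252.
Trapped volume = 382.65 × 0.252 = 96.428 mL.

96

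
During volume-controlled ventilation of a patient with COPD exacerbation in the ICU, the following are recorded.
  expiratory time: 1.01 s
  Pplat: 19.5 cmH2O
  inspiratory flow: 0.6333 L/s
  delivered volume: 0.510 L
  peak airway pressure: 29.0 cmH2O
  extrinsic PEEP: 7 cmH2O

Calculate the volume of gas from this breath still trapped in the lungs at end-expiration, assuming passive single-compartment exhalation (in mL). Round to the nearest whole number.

R = (PIP − Pplat)/V̇ = (29.0 − 19.5) / 0.6333 = 9.5/0.6333 = 15.001 cmH2O·s/L.
C = Vt/(Pplat − PEEP) = 510.0 / (19.5 − 7) = 510.0/12.5 = 40.8 mL/cmH2O.
τ = R × C = 15.001 × 0.0408 L/cmH2O = 0.612 s.
Fraction remaining = e^(−Te/τ) = e^(−1.01/0.612) = 0.192.
Trapped volume = 510.0 × 0.192 = 97.92 mL.

98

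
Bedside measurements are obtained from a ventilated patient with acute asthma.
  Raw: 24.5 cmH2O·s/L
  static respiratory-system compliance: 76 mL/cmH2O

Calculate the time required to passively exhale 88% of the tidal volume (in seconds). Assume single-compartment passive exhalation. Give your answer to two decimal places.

τ = R × C = 24.5 × 76 mL/cmH2O = 24.5 × 0.076 L/cmH2O = 1.862 s.
Exhaled fraction f = 1 − e^(−t/τ) → t = −τ·ln(1 − f) = −1.862·ln(0.12) = 3.948 s.

3.95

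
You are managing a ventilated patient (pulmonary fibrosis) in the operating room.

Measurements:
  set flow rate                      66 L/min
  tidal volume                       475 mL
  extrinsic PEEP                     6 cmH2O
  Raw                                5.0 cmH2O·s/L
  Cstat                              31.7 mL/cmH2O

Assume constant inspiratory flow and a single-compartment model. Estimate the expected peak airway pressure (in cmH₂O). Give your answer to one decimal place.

Flow: 66 L/min ÷ 60 = 1.1 L/s.
Equation of motion (constant flow): PIP = Vt/C + R·V̇ + PEEP.
PIP = 475/31.7 + 5.0×1.1 + 6 = 14.984 + 5.5 + 6 = 26.484 cmH2O.

26.5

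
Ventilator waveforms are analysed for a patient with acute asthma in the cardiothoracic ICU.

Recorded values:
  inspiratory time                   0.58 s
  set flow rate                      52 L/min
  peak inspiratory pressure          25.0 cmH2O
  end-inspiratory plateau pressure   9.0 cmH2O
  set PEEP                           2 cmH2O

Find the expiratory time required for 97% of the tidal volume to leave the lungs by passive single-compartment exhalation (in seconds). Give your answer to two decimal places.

Flow: 52 L/min ÷ 60 = 0.8667 L/s.
Vt = flow × Ti = 0.8667 L/s × 0.58 s × 1000 mL/L = 502.69 mL.
R = (PIP − Pplat)/V̇ = (25.0 − 9.0) / 0.8667 = 16.0/0.8667 = 18.461 cmH2O·s/L.
C = Vt/(Pplat − PEEP) = 502.69 / (9.0 − 2) = 502.69/7.0 = 71.813 mL/cmH2O.
τ = R × C = 18.461 × 0.07181 L/cmH2O = 1.326 s.
t = −τ·ln(1 − 0.97) = −1.326·ln(0.03) = 4.65 s.

4.65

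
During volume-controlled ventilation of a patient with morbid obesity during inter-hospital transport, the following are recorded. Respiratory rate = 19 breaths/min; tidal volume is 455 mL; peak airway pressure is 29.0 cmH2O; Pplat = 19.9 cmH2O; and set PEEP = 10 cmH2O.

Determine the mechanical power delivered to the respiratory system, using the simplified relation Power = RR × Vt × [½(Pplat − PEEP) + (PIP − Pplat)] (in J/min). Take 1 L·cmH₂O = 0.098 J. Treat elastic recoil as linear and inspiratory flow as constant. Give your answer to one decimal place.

Per-breath work = Vt × [½(Pplat−PEEP) + (PIP−Pplat)] = 0.455 × [0.5×9.9 + 9.1] = 0.455 × 14.05 = 6.393 L·cmH2O.
Power = 19 × 6.393 = 121.47 L·cmH2O/min.
× 0.098 J/(L·cmH2O) → 11.904 J/min.

11.9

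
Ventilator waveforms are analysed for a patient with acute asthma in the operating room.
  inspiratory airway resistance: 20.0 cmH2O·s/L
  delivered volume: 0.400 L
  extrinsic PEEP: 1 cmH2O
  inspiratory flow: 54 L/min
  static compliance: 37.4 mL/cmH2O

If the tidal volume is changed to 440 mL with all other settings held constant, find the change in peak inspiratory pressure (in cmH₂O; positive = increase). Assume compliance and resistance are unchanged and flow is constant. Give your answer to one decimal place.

1.1

PIP = Vt/C + R·V̇ + PEEP (constant-flow equation of motion).
Only the elastic term changes: ΔPIP = ΔVt / C = (440 − 400) / 37.4 = 1.07 cmH2O.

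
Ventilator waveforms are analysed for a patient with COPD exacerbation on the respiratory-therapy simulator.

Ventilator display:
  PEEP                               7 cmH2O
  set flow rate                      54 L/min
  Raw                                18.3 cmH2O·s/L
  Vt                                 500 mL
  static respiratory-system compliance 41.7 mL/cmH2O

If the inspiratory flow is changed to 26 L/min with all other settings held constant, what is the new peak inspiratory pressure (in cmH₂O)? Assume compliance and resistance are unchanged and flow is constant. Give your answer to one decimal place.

26.9

Flow: 54 L/min ÷ 60 = 0.9 L/s.
New flow: 26 L/min ÷ 60 = 0.4333 L/s.
PIP = Vt/C + R·V̇ + PEEP (constant-flow equation of motion).
Only the resistive term changes: ΔPIP = R × ΔV̇ = 18.3 × (0.4333 − 0.9) = 18.3 × -0.4667 = -8.541 cmH2O.
Original PIP = 500/41.7 + 18.3×0.9 + 7 = 35.46 cmH2O; new PIP = 35.46 + (-8.541) = 26.919 cmH2O.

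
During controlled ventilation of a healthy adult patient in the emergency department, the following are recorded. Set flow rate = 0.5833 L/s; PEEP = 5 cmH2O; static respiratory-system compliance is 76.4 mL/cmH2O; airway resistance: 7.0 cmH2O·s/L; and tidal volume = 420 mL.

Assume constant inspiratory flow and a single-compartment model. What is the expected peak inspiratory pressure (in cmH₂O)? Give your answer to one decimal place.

14.6

Equation of motion (constant flow): PIP = Vt/C + R·V̇ + PEEP.
PIP = 420/76.4 + 7.0×0.5833 + 5 = 5.497 + 4.083 + 5 = 14.58 cmH2O.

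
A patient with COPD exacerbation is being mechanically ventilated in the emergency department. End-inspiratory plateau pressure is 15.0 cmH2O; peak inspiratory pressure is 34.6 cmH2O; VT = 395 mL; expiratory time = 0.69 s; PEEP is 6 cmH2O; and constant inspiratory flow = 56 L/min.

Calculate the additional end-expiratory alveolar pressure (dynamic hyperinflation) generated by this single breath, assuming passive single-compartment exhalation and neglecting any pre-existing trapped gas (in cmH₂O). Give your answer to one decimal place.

Flow: 56 L/min ÷ 60 = 0.9333 L/s.
R = (PIP − Pplat)/V̇ = (34.6 − 15.0) / 0.9333 = 19.6/0.9333 = 21.001 cmH2O·s/L.
C = Vt/(Pplat − PEEP) = 395.0 / (15.0 − 6) = 395.0/9.0 = 43.889 mL/cmH2O.
τ = R × C = 21.001 × 0.04389 L/cmH2O = 0.9217 s.
Fraction remaining = e^(−Te/τ) = e^(−0.69/0.9217) = 0.473; trapped volume = 395.0 × 0.473 = 186.84 mL.
Additional alveolar pressure from trapping ≈ V_trapped / C = 186.84 / 43.889 = 4.257 cmH2O.

4.3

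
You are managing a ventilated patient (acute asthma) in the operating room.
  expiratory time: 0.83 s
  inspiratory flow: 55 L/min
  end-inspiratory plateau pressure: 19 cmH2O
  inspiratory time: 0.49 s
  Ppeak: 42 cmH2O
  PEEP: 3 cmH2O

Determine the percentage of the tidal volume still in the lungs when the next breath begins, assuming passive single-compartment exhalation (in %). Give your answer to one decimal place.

30.8

Flow: 55 L/min ÷ 60 = 0.9167 L/s.
Vt = flow × Ti = 0.9167 L/s × 0.49 s × 1000 mL/L = 449.18 mL.
R = (PIP − Pplat)/V̇ = (42 − 19) / 0.9167 = 23.0/0.9167 = 25.09 cmH2O·s/L.
C = Vt/(Pplat − PEEP) = 449.18 / (19 − 3) = 449.18/16.0 = 28.074 mL/cmH2O.
τ = R × C = 25.09 × 0.02807 L/cmH2O = 0.7043 s.
Fraction remaining at end-expiration = e^(−Te/τ) = e^(−0.83/0.7043) = 0.3077 → 30.77%.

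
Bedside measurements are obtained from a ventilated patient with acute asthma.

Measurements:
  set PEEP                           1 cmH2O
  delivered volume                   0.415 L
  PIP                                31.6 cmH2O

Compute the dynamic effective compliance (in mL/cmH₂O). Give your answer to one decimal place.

13.6

Dynamic compliance = Vt / (PIP − PEEP) = 415 / (31.6 − 1) = 415 / 30.6 = 13.562 mL/cmH2O.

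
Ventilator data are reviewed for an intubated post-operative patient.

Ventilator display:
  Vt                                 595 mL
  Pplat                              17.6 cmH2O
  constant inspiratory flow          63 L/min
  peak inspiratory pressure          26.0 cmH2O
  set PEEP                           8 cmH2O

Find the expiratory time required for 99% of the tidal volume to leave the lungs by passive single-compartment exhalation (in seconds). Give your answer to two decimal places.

2.28

Flow: 63 L/min ÷ 60 = 1.05 L/s.
R = (PIP − Pplat)/V̇ = (26.0 − 17.6) / 1.05 = 8.4/1.05 = 8.0 cmH2O·s/L.
C = Vt/(Pplat − PEEP) = 595.0 / (17.6 − 8) = 595.0/9.6 = 61.979 mL/cmH2O.
τ = R × C = 8.0 × 0.06198 L/cmH2O = 0.4958 s.
t = −τ·ln(1 − 0.99) = −0.4958·ln(0.01) = 2.283 s.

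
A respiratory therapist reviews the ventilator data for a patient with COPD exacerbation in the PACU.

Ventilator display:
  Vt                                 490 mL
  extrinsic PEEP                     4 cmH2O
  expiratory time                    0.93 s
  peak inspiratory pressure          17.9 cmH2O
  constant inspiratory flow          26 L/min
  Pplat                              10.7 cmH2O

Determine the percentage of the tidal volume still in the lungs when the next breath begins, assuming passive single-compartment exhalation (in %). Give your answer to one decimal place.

46.5

Flow: 26 L/min ÷ 60 = 0.4333 L/s.
R = (PIP − Pplat)/V̇ = (17.9 − 10.7) / 0.4333 = 7.2/0.4333 = 16.617 cmH2O·s/L.
C = Vt/(Pplat − PEEP) = 490.0 / (10.7 − 4) = 490.0/6.7 = 73.134 mL/cmH2O.
τ = R × C = 16.617 × 0.07313 L/cmH2O = 1.215 s.
Fraction remaining at end-expiration = e^(−Te/τ) = e^(−0.93/1.215) = 0.4651 → 46.51%.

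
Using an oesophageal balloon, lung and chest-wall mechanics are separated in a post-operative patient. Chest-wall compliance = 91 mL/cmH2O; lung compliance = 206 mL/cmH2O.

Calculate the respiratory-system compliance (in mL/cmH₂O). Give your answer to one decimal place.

Lung and chest wall are elastances in series: 1/Crs = 1/CL + 1/Ccw.
1/Crs = 1/206 + 1/91 = 0.01584.
Crs = 63.131 mL/cmH2O.

63.1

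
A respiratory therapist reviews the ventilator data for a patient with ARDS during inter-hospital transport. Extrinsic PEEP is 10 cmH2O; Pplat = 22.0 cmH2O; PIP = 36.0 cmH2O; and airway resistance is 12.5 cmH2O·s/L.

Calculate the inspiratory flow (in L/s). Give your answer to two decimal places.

1.12

flow = (PIP − Pplat) / Raw = 14.0 / 12.5 = 1.12 L/s.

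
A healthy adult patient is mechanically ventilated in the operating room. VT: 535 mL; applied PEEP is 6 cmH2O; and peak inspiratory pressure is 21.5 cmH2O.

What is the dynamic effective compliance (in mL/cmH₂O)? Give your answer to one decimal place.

34.5

Dynamic compliance = Vt / (PIP − PEEP) = 535 / (21.5 − 6) = 535 / 15.5 = 34.516 mL/cmH2O.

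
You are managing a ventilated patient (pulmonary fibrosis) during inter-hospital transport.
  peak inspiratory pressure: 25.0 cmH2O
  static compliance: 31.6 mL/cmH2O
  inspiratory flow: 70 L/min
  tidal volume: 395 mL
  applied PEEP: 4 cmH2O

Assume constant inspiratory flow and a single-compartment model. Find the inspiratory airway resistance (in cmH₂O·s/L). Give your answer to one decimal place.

Flow: 70 L/min ÷ 60 = 1.1667 L/s.
Equation of motion (constant flow): PIP = Vt/C + R·V̇ + PEEP.
R·V̇ = PIP − Vt/C − PEEP = 25.0 − 395/31.6 − 4 = 25.0 − 12.5 − 4 = 8.5 cmH2O.
R = 8.5 / 1.1667 = 7.286 cmH2O·s/L.

7.3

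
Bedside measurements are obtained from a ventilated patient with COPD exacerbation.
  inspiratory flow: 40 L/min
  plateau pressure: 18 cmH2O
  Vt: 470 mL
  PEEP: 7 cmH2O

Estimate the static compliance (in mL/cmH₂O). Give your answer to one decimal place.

Cstat = Vt / (Pplat − PEEP) = 470 / (18 − 7) = 470 / 11.0 = 42.727 mL/cmH2O.

42.7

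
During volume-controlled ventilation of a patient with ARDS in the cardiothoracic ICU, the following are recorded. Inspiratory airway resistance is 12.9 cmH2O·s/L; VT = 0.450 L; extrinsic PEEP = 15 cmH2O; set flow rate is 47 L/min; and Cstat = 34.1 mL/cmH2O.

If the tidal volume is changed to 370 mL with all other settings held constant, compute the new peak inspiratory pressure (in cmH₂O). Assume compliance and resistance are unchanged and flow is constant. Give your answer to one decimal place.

36.0

Flow: 47 L/min ÷ 60 = 0.7833 L/s.
PIP = Vt/C + R·V̇ + PEEP (constant-flow equation of motion).
Only the elastic term changes: ΔPIP = ΔVt / C = (370 − 450) / 34.1 = -2.346 cmH2O.
Original PIP = 450/34.1 + 12.9×0.7833 + 15 = 38.301 cmH2O; new PIP = 38.301 + (-2.346) = 35.955 cmH2O.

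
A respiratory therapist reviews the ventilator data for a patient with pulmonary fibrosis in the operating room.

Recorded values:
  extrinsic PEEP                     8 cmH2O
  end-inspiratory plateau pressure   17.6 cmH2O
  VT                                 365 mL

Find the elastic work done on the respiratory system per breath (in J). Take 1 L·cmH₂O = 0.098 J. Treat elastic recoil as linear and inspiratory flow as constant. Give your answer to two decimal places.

0.17

Elastic work ≈ ½ × (Pplat − PEEP) × Vt = 0.5 × (17.6 − 8) × 0.365 L = 0.5 × 9.6 × 0.365 = 1.752 L·cmH2O.
× 0.098 J/(L·cmH2O) → 0.1717 J.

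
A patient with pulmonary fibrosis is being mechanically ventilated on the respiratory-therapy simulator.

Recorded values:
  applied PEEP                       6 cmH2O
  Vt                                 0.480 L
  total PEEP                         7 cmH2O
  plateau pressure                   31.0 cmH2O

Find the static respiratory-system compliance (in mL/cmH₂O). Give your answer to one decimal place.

End-expiratory occlusion gives total PEEP = 7 cmH2O (intrinsic PEEP = 7 − 6 = 1). Use total PEEP for the elastic gradient.
Cstat = Vt / (Pplat − PEEPtotal) = 480 / (31.0 − 7) = 480 / 24.0 = 20.0 mL/cmH2O.

20.0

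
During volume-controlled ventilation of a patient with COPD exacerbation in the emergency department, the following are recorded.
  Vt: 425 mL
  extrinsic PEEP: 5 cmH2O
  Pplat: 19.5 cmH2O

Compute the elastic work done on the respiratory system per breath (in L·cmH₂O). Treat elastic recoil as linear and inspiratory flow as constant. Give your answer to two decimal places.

3.08

Elastic work ≈ ½ × (Pplat − PEEP) × Vt = 0.5 × (19.5 − 5) × 0.425 L = 0.5 × 14.5 × 0.425 = 3.081 L·cmH2O.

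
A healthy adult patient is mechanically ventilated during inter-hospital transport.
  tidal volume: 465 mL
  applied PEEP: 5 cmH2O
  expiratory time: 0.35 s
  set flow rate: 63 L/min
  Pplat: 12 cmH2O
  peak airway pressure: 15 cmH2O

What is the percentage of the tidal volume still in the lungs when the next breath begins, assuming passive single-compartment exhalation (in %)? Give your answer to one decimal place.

15.8

Flow: 63 L/min ÷ 60 = 1.05 L/s.
R = (PIP − Pplat)/V̇ = (15 − 12) / 1.05 = 3.0/1.05 = 2.857 cmH2O·s/L.
C = Vt/(Pplat − PEEP) = 465.0 / (12 − 5) = 465.0/7.0 = 66.429 mL/cmH2O.
τ = R × C = 2.857 × 0.06643 L/cmH2O = 0.1898 s.
Fraction remaining at end-expiration = e^(−Te/τ) = e^(−0.35/0.1898) = 0.1582 → 15.82%.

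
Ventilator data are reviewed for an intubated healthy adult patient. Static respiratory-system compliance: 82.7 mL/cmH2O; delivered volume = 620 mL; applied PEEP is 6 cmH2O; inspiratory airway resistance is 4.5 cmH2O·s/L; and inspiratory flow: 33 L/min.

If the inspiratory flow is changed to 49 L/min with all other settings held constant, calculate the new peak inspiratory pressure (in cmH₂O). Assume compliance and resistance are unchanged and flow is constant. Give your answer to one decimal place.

Flow: 33 L/min ÷ 60 = 0.55 L/s.
New flow: 49 L/min ÷ 60 = 0.8167 L/s.
PIP = Vt/C + R·V̇ + PEEP (constant-flow equation of motion).
Only the resistive term changes: ΔPIP = R × ΔV̇ = 4.5 × (0.8167 − 0.55) = 4.5 × 0.2667 = 1.2 cmH2O.
Original PIP = 620/82.7 + 4.5×0.55 + 6 = 15.972 cmH2O; new PIP = 15.972 + (1.2) = 17.172 cmH2O.

17.2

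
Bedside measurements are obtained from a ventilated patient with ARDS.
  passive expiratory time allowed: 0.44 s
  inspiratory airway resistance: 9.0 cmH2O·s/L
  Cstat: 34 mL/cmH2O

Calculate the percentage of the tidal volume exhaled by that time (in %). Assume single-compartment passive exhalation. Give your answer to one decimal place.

τ = R × C = 9.0 × 34 mL/cmH2O = 9.0 × 0.034 L/cmH2O = 0.306 s.
Passive exhalation: V(t)/V₀ = e^(−t/τ) = e^(−0.44/0.306) = 0.2374.
Fraction exhaled = 1 − 0.2374 = 0.7626 → 76.26%.

76.3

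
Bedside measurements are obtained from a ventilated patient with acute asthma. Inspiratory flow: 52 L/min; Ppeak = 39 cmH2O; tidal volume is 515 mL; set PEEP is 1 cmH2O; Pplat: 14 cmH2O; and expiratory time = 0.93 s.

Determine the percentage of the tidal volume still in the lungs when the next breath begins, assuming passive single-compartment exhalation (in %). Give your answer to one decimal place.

44.3

Flow: 52 L/min ÷ 60 = 0.8667 L/s.
R = (PIP − Pplat)/V̇ = (39 − 14) / 0.8667 = 25.0/0.8667 = 28.845 cmH2O·s/L.
C = Vt/(Pplat − PEEP) = 515.0 / (14 − 1) = 515.0/13.0 = 39.615 mL/cmH2O.
τ = R × C = 28.845 × 0.03962 L/cmH2O = 1.143 s.
Fraction remaining at end-expiration = e^(−Te/τ) = e^(−0.93/1.143) = 0.4432 → 44.32%.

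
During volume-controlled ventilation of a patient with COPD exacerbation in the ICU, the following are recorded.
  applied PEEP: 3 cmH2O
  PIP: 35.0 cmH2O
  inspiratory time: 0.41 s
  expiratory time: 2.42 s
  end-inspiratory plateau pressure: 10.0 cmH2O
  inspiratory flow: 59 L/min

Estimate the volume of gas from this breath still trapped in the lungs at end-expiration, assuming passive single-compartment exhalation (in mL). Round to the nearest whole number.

77

Flow: 59 L/min ÷ 60 = 0.9833 L/s.
Vt = flow × Ti = 0.9833 L/s × 0.41 s × 1000 mL/L = 403.15 mL.
R = (PIP − Pplat)/V̇ = (35.0 − 10.0) / 0.9833 = 25.0/0.9833 = 25.425 cmH2O·s/L.
C = Vt/(Pplat − PEEP) = 403.15 / (10.0 − 3) = 403.15/7.0 = 57.593 mL/cmH2O.
τ = R × C = 25.425 × 0.05759 L/cmH2O = 1.464 s.
Fraction remaining = e^(−Te/τ) = e^(−2.42/1.464) = 0.1915.
Trapped volume = 403.15 × 0.1915 = 77.203 mL.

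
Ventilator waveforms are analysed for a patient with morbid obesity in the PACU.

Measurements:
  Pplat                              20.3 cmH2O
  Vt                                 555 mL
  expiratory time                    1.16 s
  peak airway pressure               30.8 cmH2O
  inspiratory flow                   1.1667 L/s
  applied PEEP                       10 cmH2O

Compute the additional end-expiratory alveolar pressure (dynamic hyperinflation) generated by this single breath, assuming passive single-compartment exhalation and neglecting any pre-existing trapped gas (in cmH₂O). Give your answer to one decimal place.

R = (PIP − Pplat)/V̇ = (30.8 − 20.3) / 1.1667 = 10.5/1.1667 = 9.0 cmH2O·s/L.
C = Vt/(Pplat − PEEP) = 555.0 / (20.3 − 10) = 555.0/10.3 = 53.883 mL/cmH2O.
τ = R × C = 9.0 × 0.05388 L/cmH2O = 0.4849 s.
Fraction remaining = e^(−Te/τ) = e^(−1.16/0.4849) = 0.09142; trapped volume = 555.0 × 0.09142 = 50.738 mL.
Additional alveolar pressure from trapping ≈ V_trapped / C = 50.738 / 53.883 = 0.9416 cmH2O.

0.9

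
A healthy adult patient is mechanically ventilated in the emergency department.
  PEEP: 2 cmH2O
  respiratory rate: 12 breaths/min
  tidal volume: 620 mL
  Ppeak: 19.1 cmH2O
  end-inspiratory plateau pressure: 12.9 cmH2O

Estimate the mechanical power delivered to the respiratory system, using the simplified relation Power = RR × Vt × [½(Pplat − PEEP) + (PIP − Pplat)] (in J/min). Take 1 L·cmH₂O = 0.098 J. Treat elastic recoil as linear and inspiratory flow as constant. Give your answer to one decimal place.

Per-breath work = Vt × [½(Pplat−PEEP) + (PIP−Pplat)] = 0.620 × [0.5×10.9 + 6.2] = 0.620 × 11.65 = 7.223 L·cmH2O.
Power = 12 × 7.223 = 86.676 L·cmH2O/min.
× 0.098 J/(L·cmH2O) → 8.494 J/min.

8.5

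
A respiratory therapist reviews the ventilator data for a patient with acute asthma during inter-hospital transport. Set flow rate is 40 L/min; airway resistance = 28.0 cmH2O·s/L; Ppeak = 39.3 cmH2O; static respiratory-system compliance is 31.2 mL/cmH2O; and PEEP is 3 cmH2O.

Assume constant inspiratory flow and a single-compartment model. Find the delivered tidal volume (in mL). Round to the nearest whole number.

550

Flow: 40 L/min ÷ 60 = 0.6667 L/s.
Equation of motion (constant flow): PIP = Vt/C + R·V̇ + PEEP.
Vt/C = PIP − R·V̇ − PEEP = 39.3 − 18.668 − 3 = 17.632 cmH2O.
Vt = C × 17.632 = 31.2 × 17.632 = 550.12 mL.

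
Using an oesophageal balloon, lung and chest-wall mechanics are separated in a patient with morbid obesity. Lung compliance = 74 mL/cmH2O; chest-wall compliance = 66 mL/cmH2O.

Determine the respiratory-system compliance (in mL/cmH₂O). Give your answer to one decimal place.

Lung and chest wall are elastances in series: 1/Crs = 1/CL + 1/Ccw.
1/Crs = 1/74 + 1/66 = 0.02867.
Crs = 34.88 mL/cmH2O.

34.9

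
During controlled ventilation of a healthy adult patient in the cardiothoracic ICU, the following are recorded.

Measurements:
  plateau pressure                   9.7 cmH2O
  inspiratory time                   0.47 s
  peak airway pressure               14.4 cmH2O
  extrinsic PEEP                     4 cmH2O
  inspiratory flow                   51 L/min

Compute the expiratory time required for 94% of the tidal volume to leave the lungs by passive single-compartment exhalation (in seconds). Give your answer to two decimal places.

Flow: 51 L/min ÷ 60 = 0.85 L/s.
Vt = flow × Ti = 0.85 L/s × 0.47 s × 1000 mL/L = 399.5 mL.
R = (PIP − Pplat)/V̇ = (14.4 − 9.7) / 0.85 = 4.7/0.85 = 5.529 cmH2O·s/L.
C = Vt/(Pplat − PEEP) = 399.5 / (9.7 − 4) = 399.5/5.7 = 70.088 mL/cmH2O.
τ = R × C = 5.529 × 0.07009 L/cmH2O = 0.3875 s.
t = −τ·ln(1 − 0.94) = −0.3875·ln(0.06) = 1.09 s.

1.09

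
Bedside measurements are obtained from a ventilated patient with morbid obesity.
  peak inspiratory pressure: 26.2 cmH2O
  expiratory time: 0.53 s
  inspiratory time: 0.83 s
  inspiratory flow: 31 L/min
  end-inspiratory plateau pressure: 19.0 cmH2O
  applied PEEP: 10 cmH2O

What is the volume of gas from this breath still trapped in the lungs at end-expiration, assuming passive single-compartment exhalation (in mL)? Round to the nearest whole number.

Flow: 31 L/min ÷ 60 = 0.5167 L/s.
Vt = flow × Ti = 0.5167 L/s × 0.83 s × 1000 mL/L = 428.86 mL.
R = (PIP − Pplat)/V̇ = (26.2 − 19.0) / 0.5167 = 7.2/0.5167 = 13.935 cmH2O·s/L.
C = Vt/(Pplat − PEEP) = 428.86 / (19.0 − 10) = 428.86/9.0 = 47.651 mL/cmH2O.
τ = R × C = 13.935 × 0.04765 L/cmH2O = 0.664 s.
Fraction remaining = e^(−Te/τ) = e^(−0.53/0.664) = 0.4501.
Trapped volume = 428.86 × 0.4501 = 193.03 mL.

193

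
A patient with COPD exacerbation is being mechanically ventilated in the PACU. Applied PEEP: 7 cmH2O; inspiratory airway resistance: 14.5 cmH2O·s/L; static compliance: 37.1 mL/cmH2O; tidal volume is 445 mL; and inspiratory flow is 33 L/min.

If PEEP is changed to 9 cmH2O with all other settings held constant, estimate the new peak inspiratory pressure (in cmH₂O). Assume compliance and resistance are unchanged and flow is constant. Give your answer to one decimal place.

Flow: 33 L/min ÷ 60 = 0.55 L/s.
PIP = Vt/C + R·V̇ + PEEP (constant-flow equation of motion).
Only the baseline term changes: ΔPIP = ΔPEEP = 9 − 7 = 2.0 cmH2O.
Original PIP = 445/37.1 + 14.5×0.55 + 7 = 26.97 cmH2O; new PIP = 26.97 + (2.0) = 28.97 cmH2O.

29.0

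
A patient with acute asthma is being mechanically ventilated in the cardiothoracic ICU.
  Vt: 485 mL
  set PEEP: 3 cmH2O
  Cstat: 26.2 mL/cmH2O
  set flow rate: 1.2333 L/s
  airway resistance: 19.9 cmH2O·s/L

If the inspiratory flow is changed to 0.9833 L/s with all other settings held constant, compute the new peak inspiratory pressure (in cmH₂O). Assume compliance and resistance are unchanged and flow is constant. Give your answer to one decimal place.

41.1

PIP = Vt/C + R·V̇ + PEEP (constant-flow equation of motion).
Only the resistive term changes: ΔPIP = R × ΔV̇ = 19.9 × (0.9833 − 1.2333) = 19.9 × -0.25 = -4.975 cmH2O.
Original PIP = 485/26.2 + 19.9×1.2333 + 3 = 46.054 cmH2O; new PIP = 46.054 + (-4.975) = 41.079 cmH2O.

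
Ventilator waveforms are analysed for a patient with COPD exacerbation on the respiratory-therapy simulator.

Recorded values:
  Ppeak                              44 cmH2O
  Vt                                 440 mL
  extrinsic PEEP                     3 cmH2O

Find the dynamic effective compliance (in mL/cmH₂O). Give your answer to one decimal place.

Dynamic compliance = Vt / (PIP − PEEP) = 440 / (44 − 3) = 440 / 41.0 = 10.732 mL/cmH2O.

10.7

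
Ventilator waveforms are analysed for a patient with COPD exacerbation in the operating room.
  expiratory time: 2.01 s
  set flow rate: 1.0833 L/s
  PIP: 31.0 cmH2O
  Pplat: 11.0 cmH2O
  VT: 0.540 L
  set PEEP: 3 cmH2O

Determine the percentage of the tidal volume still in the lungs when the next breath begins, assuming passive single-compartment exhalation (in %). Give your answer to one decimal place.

19.9

R = (PIP − Pplat)/V̇ = (31.0 − 11.0) / 1.0833 = 20.0/1.0833 = 18.462 cmH2O·s/L.
C = Vt/(Pplat − PEEP) = 540.0 / (11.0 − 3) = 540.0/8.0 = 67.5 mL/cmH2O.
τ = R × C = 18.462 × 0.0675 L/cmH2O = 1.246 s.
Fraction remaining at end-expiration = e^(−Te/τ) = e^(−2.01/1.246) = 0.1993 → 19.93%.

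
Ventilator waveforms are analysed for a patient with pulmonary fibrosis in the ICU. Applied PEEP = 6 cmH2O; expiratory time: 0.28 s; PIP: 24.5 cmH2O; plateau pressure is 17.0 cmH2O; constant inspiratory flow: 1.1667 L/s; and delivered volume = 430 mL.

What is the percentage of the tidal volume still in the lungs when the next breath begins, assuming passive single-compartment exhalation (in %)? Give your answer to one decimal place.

32.8

R = (PIP − Pplat)/V̇ = (24.5 − 17.0) / 1.1667 = 7.5/1.1667 = 6.428 cmH2O·s/L.
C = Vt/(Pplat − PEEP) = 430.0 / (17.0 − 6) = 430.0/11.0 = 39.091 mL/cmH2O.
τ = R × C = 6.428 × 0.03909 L/cmH2O = 0.2513 s.
Fraction remaining at end-expiration = e^(−Te/τ) = e^(−0.28/0.2513) = 0.3282 → 32.82%.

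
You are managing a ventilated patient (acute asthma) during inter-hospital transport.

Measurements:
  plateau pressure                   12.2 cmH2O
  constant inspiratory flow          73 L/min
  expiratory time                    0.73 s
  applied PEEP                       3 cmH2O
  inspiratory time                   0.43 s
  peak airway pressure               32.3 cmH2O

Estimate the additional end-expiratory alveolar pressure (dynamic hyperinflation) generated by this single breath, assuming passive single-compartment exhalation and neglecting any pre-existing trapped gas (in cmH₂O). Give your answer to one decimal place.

Flow: 73 L/min ÷ 60 = 1.2167 L/s.
Vt = flow × Ti = 1.2167 L/s × 0.43 s × 1000 mL/L = 523.18 mL.
R = (PIP − Pplat)/V̇ = (32.3 − 12.2) / 1.2167 = 20.1/1.2167 = 16.52 cmH2O·s/L.
C = Vt/(Pplat − PEEP) = 523.18 / (12.2 − 3) = 523.18/9.2 = 56.867 mL/cmH2O.
τ = R × C = 16.52 × 0.05687 L/cmH2O = 0.9395 s.
Fraction remaining = e^(−Te/τ) = e^(−0.73/0.9395) = 0.4598; trapped volume = 523.18 × 0.4598 = 240.56 mL.
Additional alveolar pressure from trapping ≈ V_trapped / C = 240.56 / 56.867 = 4.23 cmH2O.

4.2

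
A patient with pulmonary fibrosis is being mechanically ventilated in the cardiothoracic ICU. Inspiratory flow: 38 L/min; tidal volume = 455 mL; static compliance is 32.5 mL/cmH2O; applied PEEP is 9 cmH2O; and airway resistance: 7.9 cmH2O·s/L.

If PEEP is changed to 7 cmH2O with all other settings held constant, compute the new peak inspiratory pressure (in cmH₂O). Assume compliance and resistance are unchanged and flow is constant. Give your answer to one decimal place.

Flow: 38 L/min ÷ 60 = 0.6333 L/s.
PIP = Vt/C + R·V̇ + PEEP (constant-flow equation of motion).
Only the baseline term changes: ΔPIP = ΔPEEP = 7 − 9 = -2.0 cmH2O.
Original PIP = 455/32.5 + 7.9×0.6333 + 9 = 28.003 cmH2O; new PIP = 28.003 + (-2.0) = 26.003 cmH2O.

26.0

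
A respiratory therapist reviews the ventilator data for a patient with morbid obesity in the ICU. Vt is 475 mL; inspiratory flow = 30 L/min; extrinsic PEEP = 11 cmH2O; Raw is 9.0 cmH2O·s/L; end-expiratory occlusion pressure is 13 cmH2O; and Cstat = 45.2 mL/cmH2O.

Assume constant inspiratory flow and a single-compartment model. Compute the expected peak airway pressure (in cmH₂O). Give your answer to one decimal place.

Flow: 30 L/min ÷ 60 = 0.5 L/s.
Total PEEP = 13 cmH2O (set 11 + intrinsic 2); this is the baseline alveolar pressure.
Equation of motion (constant flow): PIP = Vt/C + R·V̇ + PEEP.
PIP = 475/45.2 + 9.0×0.5 + 13 = 10.509 + 4.5 + 13 = 28.009 cmH2O.

28.0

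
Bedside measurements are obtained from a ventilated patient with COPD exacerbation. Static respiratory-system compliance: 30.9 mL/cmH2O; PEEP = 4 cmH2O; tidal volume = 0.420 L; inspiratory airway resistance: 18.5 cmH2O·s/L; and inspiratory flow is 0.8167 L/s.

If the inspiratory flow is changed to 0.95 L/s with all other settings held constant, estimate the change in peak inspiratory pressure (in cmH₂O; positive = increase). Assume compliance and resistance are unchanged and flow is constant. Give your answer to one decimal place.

PIP = Vt/C + R·V̇ + PEEP (constant-flow equation of motion).
Only the resistive term changes: ΔPIP = R × ΔV̇ = 18.5 × (0.95 − 0.8167) = 18.5 × 0.1333 = 2.466 cmH2O.

2.5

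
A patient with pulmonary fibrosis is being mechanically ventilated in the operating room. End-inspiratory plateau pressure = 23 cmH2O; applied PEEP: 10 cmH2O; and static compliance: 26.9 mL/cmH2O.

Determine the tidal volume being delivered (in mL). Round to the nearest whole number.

Vt = Cstat × (Pplat − PEEP) = 26.9 × (23 − 10) = 26.9 × 13.0 = 349.7 mL.

350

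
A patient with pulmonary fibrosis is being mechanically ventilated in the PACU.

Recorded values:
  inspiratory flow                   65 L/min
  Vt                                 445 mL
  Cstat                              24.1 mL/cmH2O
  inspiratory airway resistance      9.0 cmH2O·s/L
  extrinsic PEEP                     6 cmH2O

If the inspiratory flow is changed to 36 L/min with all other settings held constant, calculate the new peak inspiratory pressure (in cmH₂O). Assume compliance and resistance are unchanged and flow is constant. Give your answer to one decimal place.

29.9

Flow: 65 L/min ÷ 60 = 1.0833 L/s.
New flow: 36 L/min ÷ 60 = 0.6 L/s.
PIP = Vt/C + R·V̇ + PEEP (constant-flow equation of motion).
Only the resistive term changes: ΔPIP = R × ΔV̇ = 9.0 × (0.6 − 1.0833) = 9.0 × -0.4833 = -4.35 cmH2O.
Original PIP = 445/24.1 + 9.0×1.0833 + 6 = 34.214 cmH2O; new PIP = 34.214 + (-4.35) = 29.864 cmH2O.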